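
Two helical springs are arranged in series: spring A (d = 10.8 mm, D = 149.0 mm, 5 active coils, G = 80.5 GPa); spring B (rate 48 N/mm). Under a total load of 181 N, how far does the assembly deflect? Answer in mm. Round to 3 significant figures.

25.6 mm

k_A = Gd⁴/(8D³N_a) = (80.5×10³)(10.8⁴)/(8·149.0³·5) = 8.277 N/mm
Series: 1/k_eq = 1/8.277 + 1/48 = 0.14165; k_eq = 7.0596 N/mm
δ = F/k_eq = 181/7.0596 = 25.639 mm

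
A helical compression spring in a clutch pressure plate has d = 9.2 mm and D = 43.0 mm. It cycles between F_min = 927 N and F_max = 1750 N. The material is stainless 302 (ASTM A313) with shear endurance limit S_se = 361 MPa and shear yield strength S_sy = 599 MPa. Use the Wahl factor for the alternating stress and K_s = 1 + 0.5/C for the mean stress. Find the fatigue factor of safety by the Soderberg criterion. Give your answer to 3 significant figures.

C = D/d = 43.0/9.2 = 4.6739; K_W = (4C−1)/(4C−4)+0.615/C = 1.3357; K_s = 1+0.5/C = 1.1070
F_a = (F_max−F_min)/2 = 411.5 N; F_m = (F_max+F_min)/2 = 1338.5 N
τ_a = K_W·8F_aD/(πd³) = 1.3357 × 57.865 = 77.291 MPa
τ_m = K_s·8F_mD/(πd³) = 1.1070 × 188.22 = 208.35 MPa
Soderberg: 1/n_f = τ_a/S_se + τ_m/S_sy = 77.291/361 + 208.35/599 = 0.21410 + 0.34784 = 0.56194
n_f = 1/0.56194 = 1.78

1.78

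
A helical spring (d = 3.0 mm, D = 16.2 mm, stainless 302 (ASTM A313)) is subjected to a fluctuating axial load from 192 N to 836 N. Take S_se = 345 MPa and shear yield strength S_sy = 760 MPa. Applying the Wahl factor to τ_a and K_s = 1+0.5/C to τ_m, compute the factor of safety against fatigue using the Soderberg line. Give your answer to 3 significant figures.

C = D/d = 16.2/3.0 = 5.4000; K_W = (4C−1)/(4C−4)+0.615/C = 1.2843; K_s = 1+0.5/C = 1.0926
F_a = (F_max−F_min)/2 = 322 N; F_m = (F_max+F_min)/2 = 514 N
τ_a = K_W·8F_aD/(πd³) = 1.2843 × 491.98 = 631.87 MPa
τ_m = K_s·8F_mD/(πd³) = 1.0926 × 785.33 = 858.05 MPa
Soderberg: 1/n_f = τ_a/S_se + τ_m/S_sy = 631.87/345 + 858.05/760 = 1.83151 + 1.12901 = 2.9605
n_f = 1/2.9605 = 0.3378

0.338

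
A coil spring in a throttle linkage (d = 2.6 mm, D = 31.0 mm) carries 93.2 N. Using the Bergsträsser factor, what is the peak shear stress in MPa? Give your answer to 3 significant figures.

Spring index C = D/d = 31.0/2.6 = 11.9231
K_B = (4C+2)/(4C−3) = 49.692/44.692 = 1.1119
τ₀ = 8FD/(πd³) = 8·93.2·31.0/(π·2.6³) = 23113.6/55.217 = 418.6 MPa
τ_max = K·τ₀ = 1.1119 × 418.6 = 465.43 MPa

465 MPa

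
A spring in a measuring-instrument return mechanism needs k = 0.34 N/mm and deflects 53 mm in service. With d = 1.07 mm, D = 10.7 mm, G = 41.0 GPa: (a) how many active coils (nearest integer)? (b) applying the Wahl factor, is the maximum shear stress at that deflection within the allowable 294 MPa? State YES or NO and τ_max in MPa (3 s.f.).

N_a = Gd⁴/(8D³k) = (41.0×10³)(1.07⁴)/(8·10.7³·0.34) = 16.13 → N_a = 16
Actual rate k = Gd⁴/(8D³·16) = 0.34273 N/mm
Working load F = kδ = 0.34273·53 = 18.165 N
C = 10.7/1.07 = 10.0000; K_W = (4C−1)/(4C−4)+0.615/C = 1.1448
τ_max = K_W·8FD/(πd³) = 1.1448·404.02 = 462.54 MPa
τ_max > 294 MPa → exceeds allowable

(a) 16 coils; (b) NO, τ_max = 463 MPa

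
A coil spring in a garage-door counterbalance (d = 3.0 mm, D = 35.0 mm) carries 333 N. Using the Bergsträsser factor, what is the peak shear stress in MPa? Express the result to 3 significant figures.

Spring index C = D/d = 35.0/3.0 = 11.6667
K_B = (4C+2)/(4C−3) = 48.667/43.667 = 1.1145
τ₀ = 8FD/(πd³) = 8·333·35.0/(π·3.0³) = 93240/84.823 = 1099.2 MPa
τ_max = K·τ₀ = 1.1145 × 1099.2 = 1225.1 MPa

1230 MPa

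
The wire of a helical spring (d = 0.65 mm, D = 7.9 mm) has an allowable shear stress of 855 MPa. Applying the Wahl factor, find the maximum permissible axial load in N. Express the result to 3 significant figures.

C = D/d = 7.9/0.65 = 12.1538
K_W = (4C−1)/(4C−4) + 0.615/C = 47.615/44.615 + 0.0506 = 1.1178
τ_max = K·8FD/(πd³) → F_max = τ_allow·πd³/(8DK)
F_max = 855·π·0.65³/(8·7.9·1.1178) = 737.66/70.648 = 10.441 N

10.4 N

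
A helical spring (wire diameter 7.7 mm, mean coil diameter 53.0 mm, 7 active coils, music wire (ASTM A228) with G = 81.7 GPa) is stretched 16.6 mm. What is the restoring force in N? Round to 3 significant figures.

k = Gd⁴/(8D³N_a) = (81.7×10³)(7.7⁴)/(8·53.0³·7) = 34.448 N/mm
F = k·δ = 34.448 × 16.6 = 571.84 N

572 N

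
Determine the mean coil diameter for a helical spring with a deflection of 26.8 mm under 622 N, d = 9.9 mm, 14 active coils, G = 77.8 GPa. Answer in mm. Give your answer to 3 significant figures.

66.0 mm

Required rate k = F/δ = 622/26.8 = 23.209 N/mm
D = (Gd⁴/(8N_a·k))^(1/3) = (77.8×10³·9.9⁴/(8·14·23.209))^(1/3)
  = (287506)^(1/3) = 66.0008 mm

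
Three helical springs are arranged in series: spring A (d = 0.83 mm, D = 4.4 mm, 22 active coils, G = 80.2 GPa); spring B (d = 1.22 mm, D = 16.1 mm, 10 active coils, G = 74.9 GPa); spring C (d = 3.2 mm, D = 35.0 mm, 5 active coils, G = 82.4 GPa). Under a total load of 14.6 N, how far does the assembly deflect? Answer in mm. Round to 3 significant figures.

k_A = Gd⁴/(8D³N_a) = (80.2×10³)(0.83⁴)/(8·4.4³·22) = 2.5387 N/mm
k_B = Gd⁴/(8D³N_a) = (74.9×10³)(1.22⁴)/(8·16.1³·10) = 0.497 N/mm
k_C = Gd⁴/(8D³N_a) = (82.4×10³)(3.2⁴)/(8·35.0³·5) = 5.0381 N/mm
Series: 1/k_eq = 1/2.5387 + 1/0.497 + 1/5.0381 = 2.6045; k_eq = 0.38395 N/mm
δ = F/k_eq = 14.6/0.38395 = 38.025 mm

38.0 mm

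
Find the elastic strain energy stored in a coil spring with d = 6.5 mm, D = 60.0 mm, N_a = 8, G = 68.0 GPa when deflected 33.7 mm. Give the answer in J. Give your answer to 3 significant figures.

4.99 J

k = Gd⁴/(8D³N_a) = (68.0×10³)(6.5⁴)/(8·60.0³·8) = 8.7807 N/mm
U = ½kδ² = 0.5 × 8.7807 × 33.7² = 4986.1 N·mm = 4.9861 J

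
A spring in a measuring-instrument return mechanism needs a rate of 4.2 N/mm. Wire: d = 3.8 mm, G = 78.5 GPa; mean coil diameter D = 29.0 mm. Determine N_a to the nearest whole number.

N_a = Gd⁴/(8D³k) = (78.5×10³ × 3.8⁴)/(8 × 29.0³ × 4.2)
    = 1.63683e+07 / 819470 = 19.97 → 20 coils

20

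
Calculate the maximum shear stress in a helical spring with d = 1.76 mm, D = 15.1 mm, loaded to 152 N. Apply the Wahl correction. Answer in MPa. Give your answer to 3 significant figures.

Spring index C = D/d = 15.1/1.76 = 8.5795
K_W = (4C−1)/(4C−4) + 0.615/C = 33.318/30.318 + 0.0717 = 1.1706
τ₀ = 8FD/(πd³) = 8·152·15.1/(π·1.76³) = 18361.6/17.127 = 1072.1 MPa
τ_max = K·τ₀ = 1.1706 × 1072.1 = 1255 MPa

1250 MPa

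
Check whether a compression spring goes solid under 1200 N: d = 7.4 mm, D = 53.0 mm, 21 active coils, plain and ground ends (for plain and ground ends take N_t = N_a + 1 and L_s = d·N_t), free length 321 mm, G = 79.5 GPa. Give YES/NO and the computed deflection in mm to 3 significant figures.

NO, δ = 126 mm

k = Gd⁴/(8D³N_a) = (79.5×10³)(7.4⁴)/(8·53.0³·21) = 9.5314 N/mm
N_t = 22; L_s = 7.4·22 = 162.8 mm; δ_solid = L₀ − L_s = 321 − 162.8 = 158.2 mm
δ = F/k = 1200/9.5314 = 125.9 mm
δ < δ_solid → spring does not go solid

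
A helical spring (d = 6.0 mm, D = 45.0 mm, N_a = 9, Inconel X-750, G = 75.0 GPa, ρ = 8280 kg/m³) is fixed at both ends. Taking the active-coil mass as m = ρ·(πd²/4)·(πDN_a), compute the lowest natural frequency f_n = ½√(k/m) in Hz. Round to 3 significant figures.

k = Gd⁴/(8D³N_a) = (75.0×10³)(6.0⁴)/(8·45.0³·9) = 14.815 N/mm = 14815 N/m
Wire length L = πDN_a = π·45.0·9 = 1272.3 mm
m = ρ·(πd²/4)·L = 8280 × 28.274×10⁻⁶ m² × 1.2723 m = 0.29787 kg
f_n = ½√(k/m) = 0.5·√(14815/0.29787) = 0.5·√(49736) = 111.51 Hz

112 Hz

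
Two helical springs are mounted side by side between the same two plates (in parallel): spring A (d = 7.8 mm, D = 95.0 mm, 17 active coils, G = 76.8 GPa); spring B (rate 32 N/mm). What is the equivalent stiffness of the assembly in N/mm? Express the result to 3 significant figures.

34.4 N/mm

k_A = Gd⁴/(8D³N_a) = (76.8×10³)(7.8⁴)/(8·95.0³·17) = 2.438 N/mm
Parallel: k_eq = 2.438 + 32 = 34.438 N/mm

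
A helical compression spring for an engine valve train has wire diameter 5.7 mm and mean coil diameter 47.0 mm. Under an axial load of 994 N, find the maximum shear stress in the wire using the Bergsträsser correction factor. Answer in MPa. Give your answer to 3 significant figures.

Spring index C = D/d = 47.0/5.7 = 8.2456
K_B = (4C+2)/(4C−3) = 34.982/29.982 = 1.1668
τ₀ = 8FD/(πd³) = 8·994·47.0/(π·5.7³) = 373744/581.8 = 642.39 MPa
τ_max = K·τ₀ = 1.1668 × 642.39 = 749.52 MPa

750 MPa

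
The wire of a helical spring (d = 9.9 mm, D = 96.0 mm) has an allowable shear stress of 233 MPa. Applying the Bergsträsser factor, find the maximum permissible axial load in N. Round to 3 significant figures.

811 N

C = D/d = 96.0/9.9 = 9.6970
K_B = (4C+2)/(4C−3) = 40.788/35.788 = 1.1397
τ_max = K·8FD/(πd³) → F_max = τ_allow·πd³/(8DK)
F_max = 233·π·9.9³/(8·96.0·1.1397) = 7.1025e+05/875.3 = 811.44 N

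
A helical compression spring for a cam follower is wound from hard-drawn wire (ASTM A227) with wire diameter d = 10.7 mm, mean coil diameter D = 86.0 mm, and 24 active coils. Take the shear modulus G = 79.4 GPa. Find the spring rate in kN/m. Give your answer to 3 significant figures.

k = Gd⁴/(8D³N_a) = (79.4×10³ × 10.7⁴) / (8 × 86.0³ × 24)
  = 1.04077e+09 / 1.22123e+08 = 8.5223 N/mm

8.52 kN/m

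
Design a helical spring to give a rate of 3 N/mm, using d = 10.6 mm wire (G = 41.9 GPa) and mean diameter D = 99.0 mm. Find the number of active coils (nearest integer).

23

N_a = Gd⁴/(8D³k) = (41.9×10³ × 10.6⁴)/(8 × 99.0³ × 3)
    = 5.28978e+08 / 2.32872e+07 = 22.72 → 23 coils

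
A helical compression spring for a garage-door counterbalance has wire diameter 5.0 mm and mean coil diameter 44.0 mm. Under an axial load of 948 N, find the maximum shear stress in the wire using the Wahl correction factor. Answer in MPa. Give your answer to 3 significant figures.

Spring index C = D/d = 44.0/5.0 = 8.8000
K_W = (4C−1)/(4C−4) + 0.615/C = 34.200/31.200 + 0.0699 = 1.1660
τ₀ = 8FD/(πd³) = 8·948·44.0/(π·5.0³) = 333696/392.7 = 849.75 MPa
τ_max = K·τ₀ = 1.1660 × 849.75 = 990.84 MPa

991 MPa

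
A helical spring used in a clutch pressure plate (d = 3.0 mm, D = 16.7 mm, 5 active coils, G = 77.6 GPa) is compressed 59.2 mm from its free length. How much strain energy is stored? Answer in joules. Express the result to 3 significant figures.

59.1 J

k = Gd⁴/(8D³N_a) = (77.6×10³)(3.0⁴)/(8·16.7³·5) = 33.739 N/mm
U = ½kδ² = 0.5 × 33.739 × 59.2² = 59122 N·mm = 59.122 J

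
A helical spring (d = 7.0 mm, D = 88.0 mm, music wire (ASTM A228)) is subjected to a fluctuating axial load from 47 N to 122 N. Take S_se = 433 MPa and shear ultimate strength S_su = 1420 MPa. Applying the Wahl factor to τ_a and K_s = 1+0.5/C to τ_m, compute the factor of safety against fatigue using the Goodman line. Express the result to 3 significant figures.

C = D/d = 88.0/7.0 = 12.5714; K_W = (4C−1)/(4C−4)+0.615/C = 1.1137; K_s = 1+0.5/C = 1.0398
F_a = (F_max−F_min)/2 = 37.5 N; F_m = (F_max+F_min)/2 = 84.5 N
τ_a = K_W·8F_aD/(πd³) = 1.1137 × 24.5 = 27.286 MPa
τ_m = K_s·8F_mD/(πd³) = 1.0398 × 55.206 = 57.402 MPa
Goodman: 1/n_f = τ_a/S_se + τ_m/S_su = 27.286/433 + 57.402/1420 = 0.06302 + 0.04042 = 0.10344
n_f = 1/0.10344 = 9.667

9.67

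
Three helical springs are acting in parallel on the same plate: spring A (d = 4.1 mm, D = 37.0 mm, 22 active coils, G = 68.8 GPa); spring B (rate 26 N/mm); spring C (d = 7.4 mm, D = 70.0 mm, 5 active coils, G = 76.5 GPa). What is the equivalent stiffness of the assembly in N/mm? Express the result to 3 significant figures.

44.9 N/mm

k_A = Gd⁴/(8D³N_a) = (68.8×10³)(4.1⁴)/(8·37.0³·22) = 2.1808 N/mm
k_C = Gd⁴/(8D³N_a) = (76.5×10³)(7.4⁴)/(8·70.0³·5) = 16.72 N/mm
Parallel: k_eq = 2.1808 + 26 + 16.72 = 44.901 N/mm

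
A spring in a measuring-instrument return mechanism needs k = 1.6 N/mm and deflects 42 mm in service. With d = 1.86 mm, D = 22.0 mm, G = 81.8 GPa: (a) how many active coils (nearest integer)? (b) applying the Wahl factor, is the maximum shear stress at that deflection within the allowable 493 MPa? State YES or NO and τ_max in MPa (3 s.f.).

(a) 7 coils; (b) NO, τ_max = 673 MPa

N_a = Gd⁴/(8D³k) = (81.8×10³)(1.86⁴)/(8·22.0³·1.6) = 7.183 → N_a = 7
Actual rate k = Gd⁴/(8D³·7) = 1.6419 N/mm
Working load F = kδ = 1.6419·42 = 68.96 N
C = 22.0/1.86 = 11.8280; K_W = (4C−1)/(4C−4)+0.615/C = 1.1213
τ_max = K_W·8FD/(πd³) = 1.1213·600.37 = 673.18 MPa
τ_max > 493 MPa → exceeds allowable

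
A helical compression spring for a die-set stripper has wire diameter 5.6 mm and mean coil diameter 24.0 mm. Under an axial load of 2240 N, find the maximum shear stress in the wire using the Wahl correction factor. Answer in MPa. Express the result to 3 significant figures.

1070 MPa

Spring index C = D/d = 24.0/5.6 = 4.2857
K_W = (4C−1)/(4C−4) + 0.615/C = 16.143/13.143 + 0.1435 = 1.3718
τ₀ = 8FD/(πd³) = 8·2240·24.0/(π·5.6³) = 430080/551.71 = 779.53 MPa
τ_max = K·τ₀ = 1.3718 × 779.53 = 1069.3 MPa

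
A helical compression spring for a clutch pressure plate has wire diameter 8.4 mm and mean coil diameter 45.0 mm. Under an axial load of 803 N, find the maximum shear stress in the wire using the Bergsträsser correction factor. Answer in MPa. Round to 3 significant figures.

197 MPa

Spring index C = D/d = 45.0/8.4 = 5.3571
K_B = (4C+2)/(4C−3) = 23.429/18.429 = 1.2713
τ₀ = 8FD/(πd³) = 8·803·45.0/(π·8.4³) = 289080/1862 = 155.25 MPa
τ_max = K·τ₀ = 1.2713 × 155.25 = 197.37 MPa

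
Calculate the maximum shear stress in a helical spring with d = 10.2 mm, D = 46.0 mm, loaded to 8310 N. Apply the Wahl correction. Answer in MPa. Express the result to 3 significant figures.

Spring index C = D/d = 46.0/10.2 = 4.5098
K_W = (4C−1)/(4C−4) + 0.615/C = 17.039/14.039 + 0.1364 = 1.3501
τ₀ = 8FD/(πd³) = 8·8310·46.0/(π·10.2³) = 3.05808e+06/3333.9 = 917.27 MPa
τ_max = K·τ₀ = 1.3501 × 917.27 = 1238.4 MPa

1240 MPa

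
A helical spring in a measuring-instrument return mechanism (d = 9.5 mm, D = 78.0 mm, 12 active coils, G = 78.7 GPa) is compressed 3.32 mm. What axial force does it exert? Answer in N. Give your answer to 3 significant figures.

k = Gd⁴/(8D³N_a) = (78.7×10³)(9.5⁴)/(8·78.0³·12) = 14.071 N/mm
F = k·δ = 14.071 × 3.32 = 46.715 N

46.7 N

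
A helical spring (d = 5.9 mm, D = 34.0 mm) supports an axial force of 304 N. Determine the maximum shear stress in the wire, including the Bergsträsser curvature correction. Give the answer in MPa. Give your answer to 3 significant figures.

Spring index C = D/d = 34.0/5.9 = 5.7627
K_B = (4C+2)/(4C−3) = 25.051/20.051 = 1.2494
τ₀ = 8FD/(πd³) = 8·304·34.0/(π·5.9³) = 82688/645.22 = 128.16 MPa
τ_max = K·τ₀ = 1.2494 × 128.16 = 160.11 MPa

160 MPa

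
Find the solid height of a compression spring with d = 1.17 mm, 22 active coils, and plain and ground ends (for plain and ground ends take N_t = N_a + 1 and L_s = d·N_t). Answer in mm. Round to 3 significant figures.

plain and ground ends: N_t = N_a + 1 = 22 + 1 = 23
L_s = d·N_t = 1.17 × 23 = 26.91 mm

26.9 mm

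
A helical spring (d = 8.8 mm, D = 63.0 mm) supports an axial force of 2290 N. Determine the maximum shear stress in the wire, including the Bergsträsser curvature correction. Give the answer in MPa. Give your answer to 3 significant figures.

644 MPa

Spring index C = D/d = 63.0/8.8 = 7.1591
K_B = (4C+2)/(4C−3) = 30.636/25.636 = 1.1950
τ₀ = 8FD/(πd³) = 8·2290·63.0/(π·8.8³) = 1.15416e+06/2140.9 = 539.1 MPa
τ_max = K·τ₀ = 1.1950 × 539.1 = 644.24 MPa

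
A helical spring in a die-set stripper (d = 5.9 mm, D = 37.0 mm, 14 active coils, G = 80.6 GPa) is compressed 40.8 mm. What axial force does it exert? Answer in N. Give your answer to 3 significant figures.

k = Gd⁴/(8D³N_a) = (80.6×10³)(5.9⁴)/(8·37.0³·14) = 17.216 N/mm
F = k·δ = 17.216 × 40.8 = 702.39 N

702 N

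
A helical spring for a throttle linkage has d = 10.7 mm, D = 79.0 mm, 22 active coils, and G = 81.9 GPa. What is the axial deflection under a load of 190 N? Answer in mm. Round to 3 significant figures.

15.4 mm

k = Gd⁴/(8D³N_a) = (81.9×10³)(10.7⁴)/(8·79.0³·22) = 12.372 N/mm
δ = F/k = 190 / 12.372 = 15.358 mm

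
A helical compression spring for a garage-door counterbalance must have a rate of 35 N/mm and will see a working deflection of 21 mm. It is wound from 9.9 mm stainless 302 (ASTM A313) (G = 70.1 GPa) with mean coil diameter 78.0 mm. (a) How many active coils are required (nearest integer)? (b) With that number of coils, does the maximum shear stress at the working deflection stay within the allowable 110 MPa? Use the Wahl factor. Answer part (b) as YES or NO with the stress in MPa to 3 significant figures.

N_a = Gd⁴/(8D³k) = (70.1×10³)(9.9⁴)/(8·78.0³·35) = 5.068 → N_a = 5
Actual rate k = Gd⁴/(8D³·5) = 35.474 N/mm
Working load F = kδ = 35.474·21 = 744.96 N
C = 78.0/9.9 = 7.8788; K_W = (4C−1)/(4C−4)+0.615/C = 1.1871
τ_max = K_W·8FD/(πd³) = 1.1871·152.5 = 181.03 MPa
τ_max > 110 MPa → exceeds allowable

(a) 5 coils; (b) NO, τ_max = 181 MPa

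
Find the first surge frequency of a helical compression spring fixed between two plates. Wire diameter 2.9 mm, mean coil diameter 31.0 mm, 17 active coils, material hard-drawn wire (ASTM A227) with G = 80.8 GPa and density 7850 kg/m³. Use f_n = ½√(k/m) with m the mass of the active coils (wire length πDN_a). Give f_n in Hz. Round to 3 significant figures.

64.1 Hz

k = Gd⁴/(8D³N_a) = (80.8×10³)(2.9⁴)/(8·31.0³·17) = 1.4105 N/mm = 1410.5 N/m
Wire length L = πDN_a = π·31.0·17 = 1655.6 mm
m = ρ·(πd²/4)·L = 7850 × 6.6052×10⁻⁶ m² × 1.6556 m = 0.085845 kg
f_n = ½√(k/m) = 0.5·√(1410.5/0.085845) = 0.5·√(16431) = 64.092 Hz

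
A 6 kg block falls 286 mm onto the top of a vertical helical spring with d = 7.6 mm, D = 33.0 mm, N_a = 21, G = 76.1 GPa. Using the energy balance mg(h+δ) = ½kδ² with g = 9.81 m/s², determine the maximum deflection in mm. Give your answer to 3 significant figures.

29.7 mm

k = Gd⁴/(8D³N_a) = (76.1×10³)(7.6⁴)/(8·33.0³·21) = 42.052 N/mm
W = mg = 6 × 9.81 = 58.86 N
½kδ² − Wδ − Wh = 0 → δ = (W + √(W² + 2kWh))/k
δ = (58.86 + √(3464.5 + 1.41581e+06))/42.052 = (58.86 + 1191.3)/42.052 = 29.73 mm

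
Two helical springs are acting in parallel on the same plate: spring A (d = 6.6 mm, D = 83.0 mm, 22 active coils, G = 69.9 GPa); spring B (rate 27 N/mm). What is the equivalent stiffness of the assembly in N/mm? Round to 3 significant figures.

k_A = Gd⁴/(8D³N_a) = (69.9×10³)(6.6⁴)/(8·83.0³·22) = 1.318 N/mm
Parallel: k_eq = 1.318 + 27 = 28.318 N/mm

28.3 N/mm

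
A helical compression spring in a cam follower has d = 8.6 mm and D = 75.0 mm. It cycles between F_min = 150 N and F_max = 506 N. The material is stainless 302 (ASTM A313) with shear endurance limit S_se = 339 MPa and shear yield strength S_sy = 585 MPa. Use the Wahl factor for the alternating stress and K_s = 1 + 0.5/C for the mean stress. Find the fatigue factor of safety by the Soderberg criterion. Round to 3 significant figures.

C = D/d = 75.0/8.6 = 8.7209; K_W = (4C−1)/(4C−4)+0.615/C = 1.1677; K_s = 1+0.5/C = 1.0573
F_a = (F_max−F_min)/2 = 178 N; F_m = (F_max+F_min)/2 = 328 N
τ_a = K_W·8F_aD/(πd³) = 1.1677 × 53.447 = 62.408 MPa
τ_m = K_s·8F_mD/(πd³) = 1.0573 × 98.487 = 104.13 MPa
Soderberg: 1/n_f = τ_a/S_se + τ_m/S_sy = 62.408/339 + 104.13/585 = 0.18410 + 0.17801 = 0.3621
n_f = 1/0.3621 = 2.762

2.76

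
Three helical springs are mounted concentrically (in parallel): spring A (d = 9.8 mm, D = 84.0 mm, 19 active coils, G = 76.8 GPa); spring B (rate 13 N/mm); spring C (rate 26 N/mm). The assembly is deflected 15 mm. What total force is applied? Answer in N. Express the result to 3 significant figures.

k_A = Gd⁴/(8D³N_a) = (76.8×10³)(9.8⁴)/(8·84.0³·19) = 7.8629 N/mm
Parallel: k_eq = 7.8629 + 13 + 26 = 46.863 N/mm
F = k_eq·δ = 46.863·15 = 702.94 N

703 N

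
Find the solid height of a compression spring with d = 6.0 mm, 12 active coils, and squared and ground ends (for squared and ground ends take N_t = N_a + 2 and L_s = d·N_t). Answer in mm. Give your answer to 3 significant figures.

84.0 mm

squared and ground ends: N_t = N_a + 2 = 12 + 2 = 14
L_s = d·N_t = 6.0 × 14 = 84 mm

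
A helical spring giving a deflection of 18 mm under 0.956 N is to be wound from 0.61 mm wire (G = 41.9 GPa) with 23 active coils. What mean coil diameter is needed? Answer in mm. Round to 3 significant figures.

Required rate k = F/δ = 0.956/18 = 0.053111 N/mm
D = (Gd⁴/(8N_a·k))^(1/3) = (41.9×10³·0.61⁴/(8·23·0.053111))^(1/3)
  = (593.65)^(1/3) = 8.4045 mm

8.40 mm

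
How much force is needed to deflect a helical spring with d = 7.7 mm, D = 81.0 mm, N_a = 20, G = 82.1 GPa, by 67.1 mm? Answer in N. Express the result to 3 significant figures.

k = Gd⁴/(8D³N_a) = (82.1×10³)(7.7⁴)/(8·81.0³·20) = 3.3941 N/mm
F = k·δ = 3.3941 × 67.1 = 227.75 N

228 N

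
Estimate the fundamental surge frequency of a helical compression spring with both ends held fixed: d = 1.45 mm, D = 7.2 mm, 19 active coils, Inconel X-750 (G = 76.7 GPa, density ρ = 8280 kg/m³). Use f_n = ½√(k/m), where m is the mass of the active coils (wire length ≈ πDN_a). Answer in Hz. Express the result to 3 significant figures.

504 Hz

k = Gd⁴/(8D³N_a) = (76.7×10³)(1.45⁴)/(8·7.2³·19) = 5.9762 N/mm = 5976.2 N/m
Wire length L = πDN_a = π·7.2·19 = 429.77 mm
m = ρ·(πd²/4)·L = 8280 × 1.6513×10⁻⁶ m² × 0.42977 m = 0.0058761 kg
f_n = ½√(k/m) = 0.5·√(5976.2/0.0058761) = 0.5·√(1.017e+06) = 504.24 Hz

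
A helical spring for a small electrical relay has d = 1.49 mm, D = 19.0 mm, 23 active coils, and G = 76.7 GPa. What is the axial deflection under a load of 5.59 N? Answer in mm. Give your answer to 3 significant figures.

k = Gd⁴/(8D³N_a) = (76.7×10³)(1.49⁴)/(8·19.0³·23) = 0.29954 N/mm
δ = F/k = 5.59 / 0.29954 = 18.662 mm

18.7 mm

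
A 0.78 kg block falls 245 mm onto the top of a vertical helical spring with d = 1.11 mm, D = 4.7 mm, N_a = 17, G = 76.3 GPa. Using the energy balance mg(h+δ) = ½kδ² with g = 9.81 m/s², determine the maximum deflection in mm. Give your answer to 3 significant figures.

k = Gd⁴/(8D³N_a) = (76.3×10³)(1.11⁴)/(8·4.7³·17) = 8.2032 N/mm
W = mg = 0.78 × 9.81 = 7.6518 N
½kδ² − Wδ − Wh = 0 → δ = (W + √(W² + 2kWh))/k
δ = (7.6518 + √(58.55 + 30757))/8.2032 = (7.6518 + 175.54)/8.2032 = 22.332 mm

22.3 mm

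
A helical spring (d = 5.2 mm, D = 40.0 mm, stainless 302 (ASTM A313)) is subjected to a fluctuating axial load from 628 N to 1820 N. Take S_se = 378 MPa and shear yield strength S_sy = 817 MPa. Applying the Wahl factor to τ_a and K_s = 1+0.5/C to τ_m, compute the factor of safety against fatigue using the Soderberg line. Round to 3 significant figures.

C = D/d = 40.0/5.2 = 7.6923; K_W = (4C−1)/(4C−4)+0.615/C = 1.1920; K_s = 1+0.5/C = 1.0650
F_a = (F_max−F_min)/2 = 596 N; F_m = (F_max+F_min)/2 = 1224 N
τ_a = K_W·8F_aD/(πd³) = 1.1920 × 431.75 = 514.66 MPa
τ_m = K_s·8F_mD/(πd³) = 1.0650 × 886.69 = 944.32 MPa
Soderberg: 1/n_f = τ_a/S_se + τ_m/S_sy = 514.66/378 + 944.32/817 = 1.36153 + 1.15584 = 2.5174
n_f = 1/2.5174 = 0.3972

0.397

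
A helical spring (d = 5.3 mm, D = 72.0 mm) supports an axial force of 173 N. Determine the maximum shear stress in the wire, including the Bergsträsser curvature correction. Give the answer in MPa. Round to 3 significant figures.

Spring index C = D/d = 72.0/5.3 = 13.5849
K_B = (4C+2)/(4C−3) = 56.340/51.340 = 1.0974
τ₀ = 8FD/(πd³) = 8·173·72.0/(π·5.3³) = 99648/467.71 = 213.05 MPa
τ_max = K·τ₀ = 1.0974 × 213.05 = 233.8 MPa

234 MPa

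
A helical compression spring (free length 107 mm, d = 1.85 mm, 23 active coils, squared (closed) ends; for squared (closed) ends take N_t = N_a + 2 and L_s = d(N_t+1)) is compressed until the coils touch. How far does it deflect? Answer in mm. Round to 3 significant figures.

58.9 mm

N_t = 25; L_s = 1.85·26 = 48.1 mm
δ_solid = L₀ − L_s = 107 − 48.1 = 58.9 mm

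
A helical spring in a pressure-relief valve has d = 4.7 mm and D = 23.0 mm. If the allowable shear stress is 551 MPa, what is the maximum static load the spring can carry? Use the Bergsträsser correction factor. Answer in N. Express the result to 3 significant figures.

750 N

C = D/d = 23.0/4.7 = 4.8936
K_B = (4C+2)/(4C−3) = 21.574/16.574 = 1.3017
τ_max = K·8FD/(πd³) → F_max = τ_allow·πd³/(8DK)
F_max = 551·π·4.7³/(8·23.0·1.3017) = 1.7972e+05/239.51 = 750.37 N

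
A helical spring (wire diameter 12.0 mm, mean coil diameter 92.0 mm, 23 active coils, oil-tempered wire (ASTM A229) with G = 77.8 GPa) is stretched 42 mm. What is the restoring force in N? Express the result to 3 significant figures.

k = Gd⁴/(8D³N_a) = (77.8×10³)(12.0⁴)/(8·92.0³·23) = 11.26 N/mm
F = k·δ = 11.26 × 42 = 472.9 N

473 N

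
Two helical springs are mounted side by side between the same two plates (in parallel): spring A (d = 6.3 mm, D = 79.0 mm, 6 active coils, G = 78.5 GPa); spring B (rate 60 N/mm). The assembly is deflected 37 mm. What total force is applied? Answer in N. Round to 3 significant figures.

k_A = Gd⁴/(8D³N_a) = (78.5×10³)(6.3⁴)/(8·79.0³·6) = 5.2253 N/mm
Parallel: k_eq = 5.2253 + 60 = 65.225 N/mm
F = k_eq·δ = 65.225·37 = 2413.3 N

2410 N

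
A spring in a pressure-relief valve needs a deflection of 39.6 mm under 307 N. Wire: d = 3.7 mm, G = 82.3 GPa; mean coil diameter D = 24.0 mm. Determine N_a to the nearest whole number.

18

Required rate k = F/δ = 307/39.6 = 7.7525 N/mm
N_a = Gd⁴/(8D³k) = (82.3×10³ × 3.7⁴)/(8 × 24.0³ × 7.7525)
    = 1.54243e+07 / 857367 = 17.99 → 18 coils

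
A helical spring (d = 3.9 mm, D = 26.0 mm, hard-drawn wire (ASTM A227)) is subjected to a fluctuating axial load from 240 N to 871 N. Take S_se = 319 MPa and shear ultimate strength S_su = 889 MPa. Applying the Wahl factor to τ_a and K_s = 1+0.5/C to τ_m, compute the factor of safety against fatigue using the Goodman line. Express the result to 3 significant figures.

0.476

C = D/d = 26.0/3.9 = 6.6667; K_W = (4C−1)/(4C−4)+0.615/C = 1.2246; K_s = 1+0.5/C = 1.0750
F_a = (F_max−F_min)/2 = 315.5 N; F_m = (F_max+F_min)/2 = 555.5 N
τ_a = K_W·8F_aD/(πd³) = 1.2246 × 352.14 = 431.24 MPa
τ_m = K_s·8F_mD/(πd³) = 1.0750 × 620.02 = 666.52 MPa
Goodman: 1/n_f = τ_a/S_se + τ_m/S_su = 431.24/319 + 666.52/889 = 1.35183 + 0.74974 = 2.1016
n_f = 1/2.1016 = 0.4758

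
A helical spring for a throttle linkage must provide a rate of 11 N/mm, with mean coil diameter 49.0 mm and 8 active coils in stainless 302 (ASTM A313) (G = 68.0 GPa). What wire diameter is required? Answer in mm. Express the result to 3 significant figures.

d = (8D³N_a·k / G)^(1/4) = (8·49.0³·8·11 / (68.0×10³))^0.25
  = (1218)^0.25 = 5.9076 mm

5.91 mm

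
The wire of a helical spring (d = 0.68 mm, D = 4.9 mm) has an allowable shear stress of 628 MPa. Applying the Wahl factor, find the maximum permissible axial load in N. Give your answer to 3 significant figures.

13.1 N

C = D/d = 4.9/0.68 = 7.2059
K_W = (4C−1)/(4C−4) + 0.615/C = 27.824/24.824 + 0.0853 = 1.2062
τ_max = K·8FD/(πd³) → F_max = τ_allow·πd³/(8DK)
F_max = 628·π·0.68³/(8·4.9·1.2062) = 620.35/47.283 = 13.12 N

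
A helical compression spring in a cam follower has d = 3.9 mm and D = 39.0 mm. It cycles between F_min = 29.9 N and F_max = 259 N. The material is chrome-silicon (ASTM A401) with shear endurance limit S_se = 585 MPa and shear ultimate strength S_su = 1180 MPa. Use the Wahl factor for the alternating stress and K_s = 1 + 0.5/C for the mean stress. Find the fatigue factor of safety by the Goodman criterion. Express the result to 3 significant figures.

C = D/d = 39.0/3.9 = 10.0000; K_W = (4C−1)/(4C−4)+0.615/C = 1.1448; K_s = 1+0.5/C = 1.0500
F_a = (F_max−F_min)/2 = 114.55 N; F_m = (F_max+F_min)/2 = 144.45 N
τ_a = K_W·8F_aD/(πd³) = 1.1448 × 191.78 = 219.56 MPa
τ_m = K_s·8F_mD/(πd³) = 1.0500 × 241.84 = 253.93 MPa
Goodman: 1/n_f = τ_a/S_se + τ_m/S_su = 219.56/585 + 253.93/1180 = 0.37531 + 0.21520 = 0.59051
n_f = 1/0.59051 = 1.693

1.69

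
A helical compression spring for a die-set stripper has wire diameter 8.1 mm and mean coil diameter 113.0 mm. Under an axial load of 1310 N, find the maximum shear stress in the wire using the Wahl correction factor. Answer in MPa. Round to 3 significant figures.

782 MPa

Spring index C = D/d = 113.0/8.1 = 13.9506
K_W = (4C−1)/(4C−4) + 0.615/C = 54.802/51.802 + 0.0441 = 1.1020
τ₀ = 8FD/(πd³) = 8·1310·113.0/(π·8.1³) = 1.18424e+06/1669.6 = 709.31 MPa
τ_max = K·τ₀ = 1.1020 × 709.31 = 781.65 MPa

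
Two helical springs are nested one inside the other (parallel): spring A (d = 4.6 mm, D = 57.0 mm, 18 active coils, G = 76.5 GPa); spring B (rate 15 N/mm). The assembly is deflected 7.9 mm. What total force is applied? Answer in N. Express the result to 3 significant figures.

k_A = Gd⁴/(8D³N_a) = (76.5×10³)(4.6⁴)/(8·57.0³·18) = 1.2844 N/mm
Parallel: k_eq = 1.2844 + 15 = 16.284 N/mm
F = k_eq·δ = 16.284·7.9 = 128.65 N

129 N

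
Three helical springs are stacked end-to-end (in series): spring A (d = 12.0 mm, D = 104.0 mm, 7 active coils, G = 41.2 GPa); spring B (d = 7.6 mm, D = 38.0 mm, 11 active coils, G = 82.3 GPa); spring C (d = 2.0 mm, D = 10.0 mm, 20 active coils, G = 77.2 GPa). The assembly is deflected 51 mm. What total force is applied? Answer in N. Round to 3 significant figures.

231 N

k_A = Gd⁴/(8D³N_a) = (41.2×10³)(12.0⁴)/(8·104.0³·7) = 13.562 N/mm
k_B = Gd⁴/(8D³N_a) = (82.3×10³)(7.6⁴)/(8·38.0³·11) = 56.862 N/mm
k_C = Gd⁴/(8D³N_a) = (77.2×10³)(2.0⁴)/(8·10.0³·20) = 7.72 N/mm
Series: 1/k_eq = 1/13.562 + 1/56.862 + 1/7.72 = 0.22085; k_eq = 4.5279 N/mm
F = k_eq·δ = 4.5279·51 = 230.92 N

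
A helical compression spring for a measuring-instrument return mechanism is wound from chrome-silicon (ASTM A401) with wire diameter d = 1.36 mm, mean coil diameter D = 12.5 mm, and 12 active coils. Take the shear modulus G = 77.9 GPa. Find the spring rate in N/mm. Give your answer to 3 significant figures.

1.42 N/mm

k = Gd⁴/(8D³N_a) = (77.9×10³ × 1.36⁴) / (8 × 12.5³ × 12)
  = 266497 / 187500 = 1.4213 N/mm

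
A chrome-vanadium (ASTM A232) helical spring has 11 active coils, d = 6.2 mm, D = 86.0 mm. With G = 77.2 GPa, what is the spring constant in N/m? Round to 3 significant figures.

k = Gd⁴/(8D³N_a) = (77.2×10³ × 6.2⁴) / (8 × 86.0³ × 11)
  = 1.14073e+08 / 5.59729e+07 = 2.038 N/mm = 2038 N/m

2040 N/m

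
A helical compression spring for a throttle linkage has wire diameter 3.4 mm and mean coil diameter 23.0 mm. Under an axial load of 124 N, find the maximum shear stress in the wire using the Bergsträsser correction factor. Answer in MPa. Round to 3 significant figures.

223 MPa

Spring index C = D/d = 23.0/3.4 = 6.7647
K_B = (4C+2)/(4C−3) = 29.059/24.059 = 1.2078
τ₀ = 8FD/(πd³) = 8·124·23.0/(π·3.4³) = 22816/123.48 = 184.78 MPa
τ_max = K·τ₀ = 1.2078 × 184.78 = 223.18 MPa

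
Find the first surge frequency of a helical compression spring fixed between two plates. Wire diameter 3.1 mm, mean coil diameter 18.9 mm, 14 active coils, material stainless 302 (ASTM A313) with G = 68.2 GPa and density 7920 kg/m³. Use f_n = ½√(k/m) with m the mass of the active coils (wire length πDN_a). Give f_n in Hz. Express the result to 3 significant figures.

k = Gd⁴/(8D³N_a) = (68.2×10³)(3.1⁴)/(8·18.9³·14) = 8.3297 N/mm = 8329.7 N/m
Wire length L = πDN_a = π·18.9·14 = 831.27 mm
m = ρ·(πd²/4)·L = 7920 × 7.5477×10⁻⁶ m² × 0.83127 m = 0.049691 kg
f_n = ½√(k/m) = 0.5·√(8329.7/0.049691) = 0.5·√(1.6763e+05) = 204.71 Hz

205 Hz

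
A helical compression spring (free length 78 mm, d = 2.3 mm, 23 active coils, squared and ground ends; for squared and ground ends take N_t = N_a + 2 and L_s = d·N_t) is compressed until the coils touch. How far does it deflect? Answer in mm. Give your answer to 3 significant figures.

N_t = 25; L_s = 2.3·25 = 57.5 mm
δ_solid = L₀ − L_s = 78 − 57.5 = 20.5 mm

20.5 mm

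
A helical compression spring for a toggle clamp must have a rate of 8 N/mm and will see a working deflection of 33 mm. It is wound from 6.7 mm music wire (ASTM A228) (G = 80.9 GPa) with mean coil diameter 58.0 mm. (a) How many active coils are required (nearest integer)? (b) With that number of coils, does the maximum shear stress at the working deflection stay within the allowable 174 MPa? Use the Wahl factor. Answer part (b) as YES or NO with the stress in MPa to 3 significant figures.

(a) 13 coils; (b) YES, τ_max = 152 MPa

N_a = Gd⁴/(8D³k) = (80.9×10³)(6.7⁴)/(8·58.0³·8) = 13.06 → N_a = 13
Actual rate k = Gd⁴/(8D³·13) = 8.034 N/mm
Working load F = kδ = 8.034·33 = 265.12 N
C = 58.0/6.7 = 8.6567; K_W = (4C−1)/(4C−4)+0.615/C = 1.1690
τ_max = K_W·8FD/(πd³) = 1.1690·130.19 = 152.2 MPa
τ_max ≤ 174 MPa → acceptable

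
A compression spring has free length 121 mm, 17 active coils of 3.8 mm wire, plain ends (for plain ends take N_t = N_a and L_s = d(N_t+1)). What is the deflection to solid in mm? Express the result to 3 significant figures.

N_t = 17; L_s = 3.8·18 = 68.4 mm
δ_solid = L₀ − L_s = 121 − 68.4 = 52.6 mm

52.6 mm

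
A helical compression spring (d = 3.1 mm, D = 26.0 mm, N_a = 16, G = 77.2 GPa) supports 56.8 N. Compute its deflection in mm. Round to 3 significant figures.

17.9 mm

k = Gd⁴/(8D³N_a) = (77.2×10³)(3.1⁴)/(8·26.0³·16) = 3.1691 N/mm
δ = F/k = 56.8 / 3.1691 = 17.923 mm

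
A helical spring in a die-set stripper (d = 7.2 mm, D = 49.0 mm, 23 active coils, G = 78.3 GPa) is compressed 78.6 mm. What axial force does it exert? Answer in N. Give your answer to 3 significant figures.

764 N

k = Gd⁴/(8D³N_a) = (78.3×10³)(7.2⁴)/(8·49.0³·23) = 9.7204 N/mm
F = k·δ = 9.7204 × 78.6 = 764.03 N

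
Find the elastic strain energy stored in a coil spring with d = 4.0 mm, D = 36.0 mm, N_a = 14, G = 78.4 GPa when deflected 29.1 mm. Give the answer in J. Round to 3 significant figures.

k = Gd⁴/(8D³N_a) = (78.4×10³)(4.0⁴)/(8·36.0³·14) = 3.8409 N/mm
U = ½kδ² = 0.5 × 3.8409 × 29.1² = 1626.2 N·mm = 1.6262 J

1.63 J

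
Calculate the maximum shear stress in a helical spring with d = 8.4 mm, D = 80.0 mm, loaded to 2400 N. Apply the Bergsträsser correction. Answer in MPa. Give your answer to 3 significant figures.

Spring index C = D/d = 80.0/8.4 = 9.5238
K_B = (4C+2)/(4C−3) = 40.095/35.095 = 1.1425
τ₀ = 8FD/(πd³) = 8·2400·80.0/(π·8.4³) = 1.536e+06/1862 = 824.9 MPa
τ_max = K·τ₀ = 1.1425 × 824.9 = 942.43 MPa

942 MPa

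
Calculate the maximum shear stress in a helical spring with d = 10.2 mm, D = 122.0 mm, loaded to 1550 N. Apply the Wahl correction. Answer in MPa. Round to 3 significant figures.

508 MPa

Spring index C = D/d = 122.0/10.2 = 11.9608
K_W = (4C−1)/(4C−4) + 0.615/C = 46.843/43.843 + 0.0514 = 1.1198
τ₀ = 8FD/(πd³) = 8·1550·122.0/(π·10.2³) = 1.5128e+06/3333.9 = 453.77 MPa
τ_max = K·τ₀ = 1.1198 × 453.77 = 508.15 MPa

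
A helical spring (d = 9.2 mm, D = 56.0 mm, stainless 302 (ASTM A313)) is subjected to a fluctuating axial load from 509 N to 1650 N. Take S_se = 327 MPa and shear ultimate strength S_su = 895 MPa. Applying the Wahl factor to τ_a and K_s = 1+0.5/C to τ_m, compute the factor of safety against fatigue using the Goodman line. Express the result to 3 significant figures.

C = D/d = 56.0/9.2 = 6.0870; K_W = (4C−1)/(4C−4)+0.615/C = 1.2485; K_s = 1+0.5/C = 1.0821
F_a = (F_max−F_min)/2 = 570.5 N; F_m = (F_max+F_min)/2 = 1079.5 N
τ_a = K_W·8F_aD/(πd³) = 1.2485 × 104.48 = 130.44 MPa
τ_m = K_s·8F_mD/(πd³) = 1.0821 × 197.69 = 213.93 MPa
Goodman: 1/n_f = τ_a/S_se + τ_m/S_su = 130.44/327 + 213.93/895 = 0.39889 + 0.23903 = 0.63792
n_f = 1/0.63792 = 1.568

1.57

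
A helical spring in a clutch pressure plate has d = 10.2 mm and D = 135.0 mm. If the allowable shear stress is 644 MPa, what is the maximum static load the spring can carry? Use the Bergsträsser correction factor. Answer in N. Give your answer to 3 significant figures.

C = D/d = 135.0/10.2 = 13.2353
K_B = (4C+2)/(4C−3) = 54.941/49.941 = 1.1001
τ_max = K·8FD/(πd³) → F_max = τ_allow·πd³/(8DK)
F_max = 644·π·10.2³/(8·135.0·1.1001) = 2.147e+06/1188.1 = 1807.1 N

1810 N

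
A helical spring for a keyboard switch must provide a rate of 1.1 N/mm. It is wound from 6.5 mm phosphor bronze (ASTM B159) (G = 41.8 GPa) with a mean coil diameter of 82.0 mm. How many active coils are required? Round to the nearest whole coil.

15

N_a = Gd⁴/(8D³k) = (41.8×10³ × 6.5⁴)/(8 × 82.0³ × 1.1)
    = 7.46156e+07 / 4.85204e+06 = 15.38 → 15 coils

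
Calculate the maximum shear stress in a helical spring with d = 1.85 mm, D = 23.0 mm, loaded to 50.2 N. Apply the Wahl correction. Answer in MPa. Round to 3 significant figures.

Spring index C = D/d = 23.0/1.85 = 12.4324
K_W = (4C−1)/(4C−4) + 0.615/C = 48.730/45.730 + 0.0495 = 1.1151
τ₀ = 8FD/(πd³) = 8·50.2·23.0/(π·1.85³) = 9236.8/19.891 = 464.36 MPa
τ_max = K·τ₀ = 1.1151 × 464.36 = 517.8 MPa

518 MPa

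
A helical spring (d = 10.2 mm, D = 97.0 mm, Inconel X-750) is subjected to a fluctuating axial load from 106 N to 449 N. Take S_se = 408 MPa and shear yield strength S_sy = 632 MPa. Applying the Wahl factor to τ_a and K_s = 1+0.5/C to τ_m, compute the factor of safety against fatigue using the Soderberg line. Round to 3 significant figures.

4.54

C = D/d = 97.0/10.2 = 9.5098; K_W = (4C−1)/(4C−4)+0.615/C = 1.1528; K_s = 1+0.5/C = 1.0526
F_a = (F_max−F_min)/2 = 171.5 N; F_m = (F_max+F_min)/2 = 277.5 N
τ_a = K_W·8F_aD/(πd³) = 1.1528 × 39.919 = 46.018 MPa
τ_m = K_s·8F_mD/(πd³) = 1.0526 × 64.591 = 67.987 MPa
Soderberg: 1/n_f = τ_a/S_se + τ_m/S_sy = 46.018/408 + 67.987/632 = 0.11279 + 0.10757 = 0.22036
n_f = 1/0.22036 = 4.538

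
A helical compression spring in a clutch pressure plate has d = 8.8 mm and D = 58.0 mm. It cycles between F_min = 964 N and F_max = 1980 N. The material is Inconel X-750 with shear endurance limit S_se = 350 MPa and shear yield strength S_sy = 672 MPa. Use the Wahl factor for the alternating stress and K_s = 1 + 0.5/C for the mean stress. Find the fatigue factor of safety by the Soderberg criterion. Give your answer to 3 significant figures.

1.11

C = D/d = 58.0/8.8 = 6.5909; K_W = (4C−1)/(4C−4)+0.615/C = 1.2275; K_s = 1+0.5/C = 1.0759
F_a = (F_max−F_min)/2 = 508 N; F_m = (F_max+F_min)/2 = 1472 N
τ_a = K_W·8F_aD/(πd³) = 1.2275 × 110.1 = 135.14 MPa
τ_m = K_s·8F_mD/(πd³) = 1.0759 × 319.03 = 343.23 MPa
Soderberg: 1/n_f = τ_a/S_se + τ_m/S_sy = 135.14/350 + 343.23/672 = 0.38612 + 0.51076 = 0.89688
n_f = 1/0.89688 = 1.115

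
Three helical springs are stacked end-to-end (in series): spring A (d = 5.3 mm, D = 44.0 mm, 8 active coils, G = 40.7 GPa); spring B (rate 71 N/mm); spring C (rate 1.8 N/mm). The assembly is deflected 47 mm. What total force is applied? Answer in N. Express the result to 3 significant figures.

k_A = Gd⁴/(8D³N_a) = (40.7×10³)(5.3⁴)/(8·44.0³·8) = 5.8906 N/mm
Series: 1/k_eq = 1/5.8906 + 1/71 + 1/1.8 = 0.7394; k_eq = 1.3524 N/mm
F = k_eq·δ = 1.3524·47 = 63.565 N

63.6 N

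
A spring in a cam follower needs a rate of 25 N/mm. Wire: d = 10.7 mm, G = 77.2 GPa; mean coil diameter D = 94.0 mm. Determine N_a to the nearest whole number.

6

N_a = Gd⁴/(8D³k) = (77.2×10³ × 10.7⁴)/(8 × 94.0³ × 25)
    = 1.01193e+09 / 1.66117e+08 = 6.092 → 6 coils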